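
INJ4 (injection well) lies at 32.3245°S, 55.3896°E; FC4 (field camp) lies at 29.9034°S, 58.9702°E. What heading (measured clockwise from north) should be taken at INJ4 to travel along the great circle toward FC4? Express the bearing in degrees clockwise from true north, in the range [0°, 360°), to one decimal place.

Δλ = 3.5806°
y = sin Δλ · cos φ₂ = 0.054138
x = cos φ₁ sin φ₂ − sin φ₁ cos φ₂ cos Δλ = 0.041339
θ = atan2(y, x) = 52.6354° → 52.6354° (mod 360°)

52.6°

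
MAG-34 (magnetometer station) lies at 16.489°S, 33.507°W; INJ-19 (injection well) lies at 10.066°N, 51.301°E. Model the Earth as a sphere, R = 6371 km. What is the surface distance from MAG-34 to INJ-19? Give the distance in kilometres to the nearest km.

9779 km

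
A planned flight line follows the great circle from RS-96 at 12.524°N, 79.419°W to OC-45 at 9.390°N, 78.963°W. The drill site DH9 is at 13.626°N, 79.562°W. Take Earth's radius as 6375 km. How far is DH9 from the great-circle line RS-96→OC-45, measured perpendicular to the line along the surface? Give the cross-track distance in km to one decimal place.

2.1 km

δ₁₃ = central angle RS-96→DH9 = 0.019387 rad  (haversine)
θ₁₃ = bearing RS-96→DH9 = 352.812°,  θ₁₂ = bearing RS-96→OC-45 = 171.826°
dₓₜ = R·arcsin(sin δ₁₃ · sin(θ₁₃ − θ₁₂)) = 6375·arcsin(0.01939·sin(180.986°)) = -2.127 km
|dₓₜ| = 2.127 km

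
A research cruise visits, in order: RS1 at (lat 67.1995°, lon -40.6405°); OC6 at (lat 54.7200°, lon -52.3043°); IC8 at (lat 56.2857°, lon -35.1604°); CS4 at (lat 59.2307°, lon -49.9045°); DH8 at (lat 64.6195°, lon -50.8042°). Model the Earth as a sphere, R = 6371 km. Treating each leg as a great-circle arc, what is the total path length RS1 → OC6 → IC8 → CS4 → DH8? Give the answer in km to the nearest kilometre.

RS1→OC6: c = 0.238254 rad, d = 1517.91 km
OC6→IC8: c = 0.171192 rad, d = 1090.67 km
IC8→CS4: c = 0.146217 rad, d = 931.55 km
CS4→DH8: c = 0.094340 rad, d = 601.04 km
Total = 1517.91 + 1090.67 + 931.55 + 601.04 = 4141.17 km

4141 km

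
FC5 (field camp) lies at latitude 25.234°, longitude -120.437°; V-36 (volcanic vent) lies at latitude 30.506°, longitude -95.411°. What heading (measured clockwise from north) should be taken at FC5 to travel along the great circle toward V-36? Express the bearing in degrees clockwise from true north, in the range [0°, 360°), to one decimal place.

70.9°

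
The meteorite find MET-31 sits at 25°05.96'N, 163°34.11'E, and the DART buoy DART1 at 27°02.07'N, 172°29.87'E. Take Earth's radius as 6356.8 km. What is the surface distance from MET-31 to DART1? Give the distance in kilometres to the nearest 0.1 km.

915.2 km

MET-31: φ = +25.09933°, λ = +163.56850°
DART1: φ = +27.03450°, λ = +172.49783°
Δφ = 1.9352°,  Δλ = 8.9293°
a = sin²(Δφ/2) + cos φ₁ cos φ₂ sin²(Δλ/2) = 0.005173
c = 2·arcsin(√a) = 0.143973 rad = 8.2490°
d = R·c = 6356.8 × 0.143973 = 915.2 km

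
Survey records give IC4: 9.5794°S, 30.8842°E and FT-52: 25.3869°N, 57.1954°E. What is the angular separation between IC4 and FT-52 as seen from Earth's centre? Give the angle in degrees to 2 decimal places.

Δφ = 34.9663°,  Δλ = 26.3112°
a = sin²(Δφ/2) + cos φ₁ cos φ₂ sin²(Δλ/2) = 0.136401
c = 2·arcsin(√a) = 0.756565 rad = 43.3480°

43.35°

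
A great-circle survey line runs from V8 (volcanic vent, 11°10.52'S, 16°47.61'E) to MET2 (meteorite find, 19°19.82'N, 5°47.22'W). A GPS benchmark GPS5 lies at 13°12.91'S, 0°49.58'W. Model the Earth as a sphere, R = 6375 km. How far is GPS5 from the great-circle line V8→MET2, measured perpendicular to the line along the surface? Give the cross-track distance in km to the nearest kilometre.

V8: φ = -11.17533°, λ = +16.79350°
MET2: φ = +19.33033°, λ = -5.78700°
GPS5: φ = -13.21517°, λ = -0.82633°
δ₁₃ = central angle V8→GPS5 = 0.302614 rad  (haversine)
θ₁₃ = bearing V8→GPS5 = 261.423°,  θ₁₂ = bearing V8→MET2 = 323.719°
dₓₜ = R·arcsin(sin δ₁₃ · sin(θ₁₃ − θ₁₂)) = 6375·arcsin(0.29802·sin(-62.296°)) = -1702.217 km
|dₓₜ| = 1702.217 km

1702 km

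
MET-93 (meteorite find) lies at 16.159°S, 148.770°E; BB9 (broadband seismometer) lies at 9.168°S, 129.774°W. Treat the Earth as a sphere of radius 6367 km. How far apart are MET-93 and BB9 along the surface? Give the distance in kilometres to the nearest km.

Δφ = 6.9910°,  Δλ = 81.4560°
a = sin²(Δφ/2) + cos φ₁ cos φ₂ sin²(Δλ/2) = 0.407391
c = 2·arcsin(√a) = 1.384502 rad = 79.3261°
d = R·c = 6367 × 1.384502 = 8815.1 km

8815 km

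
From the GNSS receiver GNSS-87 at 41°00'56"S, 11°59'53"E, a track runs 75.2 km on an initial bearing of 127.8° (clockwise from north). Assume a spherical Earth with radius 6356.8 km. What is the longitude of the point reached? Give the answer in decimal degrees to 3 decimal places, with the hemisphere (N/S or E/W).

GNSS-87: φ = -41.01556°, λ = +11.99806°
δ = d/R = 75.2/6356.8 = 0.011830 rad
φ₂ = arcsin(sin φ₁ cos δ + cos φ₁ sin δ cos θ)
   = arcsin(-0.65626·0.99993 + 0.75453·0.01183·-0.61291) = -41.42879°
λ₂ = λ₁ + atan2(sin θ sin δ cos φ₁, cos δ − sin φ₁ sin φ₂) = 12.71236°

12.712°E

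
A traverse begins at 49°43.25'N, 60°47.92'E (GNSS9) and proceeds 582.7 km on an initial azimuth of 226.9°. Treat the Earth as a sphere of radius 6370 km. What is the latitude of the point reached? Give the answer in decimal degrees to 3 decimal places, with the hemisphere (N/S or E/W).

46.002°N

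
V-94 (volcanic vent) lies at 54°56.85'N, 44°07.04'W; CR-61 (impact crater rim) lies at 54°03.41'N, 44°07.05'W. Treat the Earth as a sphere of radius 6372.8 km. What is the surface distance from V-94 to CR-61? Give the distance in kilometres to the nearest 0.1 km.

99.1 km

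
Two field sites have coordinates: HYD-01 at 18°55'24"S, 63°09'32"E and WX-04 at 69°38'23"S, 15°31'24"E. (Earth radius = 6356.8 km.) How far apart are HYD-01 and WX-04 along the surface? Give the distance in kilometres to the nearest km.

6466 km

HYD-01: φ = -18.92333°, λ = +63.15889°
WX-04: φ = -69.63972°, λ = +15.52333°
Δφ = -50.7164°,  Δλ = -47.6356°
a = sin²(Δφ/2) + cos φ₁ cos φ₂ sin²(Δλ/2) = 0.237092
c = 2·arcsin(√a) = 1.017123 rad = 58.2768°
d = R·c = 6356.8 × 1.017123 = 6465.6 km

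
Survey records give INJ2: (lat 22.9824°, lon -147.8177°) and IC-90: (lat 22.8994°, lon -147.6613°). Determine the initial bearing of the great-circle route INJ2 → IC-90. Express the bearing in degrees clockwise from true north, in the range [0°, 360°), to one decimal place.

Δλ = 0.1564°
y = sin Δλ · cos φ₂ = 0.002515
x = cos φ₁ sin φ₂ − sin φ₁ cos φ₂ cos Δλ = -0.001447
θ = atan2(y, x) = 119.9230° → 119.9230° (mod 360°)

119.9°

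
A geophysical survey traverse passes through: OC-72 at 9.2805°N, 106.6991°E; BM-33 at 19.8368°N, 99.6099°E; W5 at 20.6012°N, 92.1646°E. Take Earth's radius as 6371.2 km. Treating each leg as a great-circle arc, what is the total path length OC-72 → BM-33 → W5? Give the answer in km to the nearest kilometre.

OC-72→BM-33: c = 0.219629 rad, d = 1399.30 km
BM-33→W5: c = 0.122654 rad, d = 781.45 km
Total = 1399.30 + 781.45 = 2180.75 km

2181 km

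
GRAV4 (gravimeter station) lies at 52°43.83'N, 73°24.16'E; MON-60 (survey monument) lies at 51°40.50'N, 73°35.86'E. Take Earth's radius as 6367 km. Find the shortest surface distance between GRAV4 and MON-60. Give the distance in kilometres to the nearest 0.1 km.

GRAV4: φ = +52.73050°, λ = +73.40267°
MON-60: φ = +51.67500°, λ = +73.59767°
Δφ = -1.0555°,  Δλ = 0.1950°
a = sin²(Δφ/2) + cos φ₁ cos φ₂ sin²(Δλ/2) = 0.000086
c = 2·arcsin(√a) = 0.018540 rad = 1.0622°
d = R·c = 6367 × 0.018540 = 118.0 km

118.0 km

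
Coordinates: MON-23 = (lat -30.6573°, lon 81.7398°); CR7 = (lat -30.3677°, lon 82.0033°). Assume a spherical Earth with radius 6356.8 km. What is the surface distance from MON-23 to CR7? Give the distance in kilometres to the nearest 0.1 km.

40.8 km

Δφ = 0.2896°,  Δλ = 0.2635°
a = sin²(Δφ/2) + cos φ₁ cos φ₂ sin²(Δλ/2) = 0.000010
c = 2·arcsin(√a) = 0.006422 rad = 0.3680°
d = R·c = 6356.8 × 0.006422 = 40.8 km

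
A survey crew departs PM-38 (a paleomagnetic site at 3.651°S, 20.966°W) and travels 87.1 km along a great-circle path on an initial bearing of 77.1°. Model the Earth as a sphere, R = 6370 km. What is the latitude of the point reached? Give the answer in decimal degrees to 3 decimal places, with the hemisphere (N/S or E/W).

δ = d/R = 87.1/6370 = 0.013673 rad
φ₂ = arcsin(sin φ₁ cos δ + cos φ₁ sin δ cos θ)
   = arcsin(-0.06368·0.99991 + 0.99797·0.01367·0.22325) = -3.47578°
λ₂ = λ₁ + atan2(sin θ sin δ cos φ₁, cos δ − sin φ₁ sin φ₂) = -20.20093°

3.476°S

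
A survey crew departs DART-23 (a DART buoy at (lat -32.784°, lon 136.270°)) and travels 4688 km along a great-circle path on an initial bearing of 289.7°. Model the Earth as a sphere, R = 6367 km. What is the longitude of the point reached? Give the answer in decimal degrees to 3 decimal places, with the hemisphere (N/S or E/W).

95.970°E

δ = d/R = 4688/6367 = 0.736297 rad
φ₂ = arcsin(sin φ₁ cos δ + cos φ₁ sin δ cos θ)
   = arcsin(-0.54147·0.74096 + 0.84072·0.67155·0.33710) = -12.17465°
λ₂ = λ₁ + atan2(sin θ sin δ cos φ₁, cos δ − sin φ₁ sin φ₂) = 95.97000°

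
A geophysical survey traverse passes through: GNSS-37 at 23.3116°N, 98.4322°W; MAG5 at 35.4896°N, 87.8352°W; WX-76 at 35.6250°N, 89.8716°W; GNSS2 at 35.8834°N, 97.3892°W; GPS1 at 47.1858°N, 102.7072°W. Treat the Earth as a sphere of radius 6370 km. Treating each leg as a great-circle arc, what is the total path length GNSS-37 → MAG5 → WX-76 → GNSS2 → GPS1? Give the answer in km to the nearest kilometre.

GNSS-37→MAG5: c = 0.266327 rad, d = 1696.50 km
MAG5→WX-76: c = 0.029010 rad, d = 184.80 km
WX-76→GNSS2: c = 0.106548 rad, d = 678.71 km
GNSS2→GPS1: c = 0.209012 rad, d = 1331.41 km
Total = 1696.50 + 184.80 + 678.71 + 1331.41 = 3891.42 km

3891 km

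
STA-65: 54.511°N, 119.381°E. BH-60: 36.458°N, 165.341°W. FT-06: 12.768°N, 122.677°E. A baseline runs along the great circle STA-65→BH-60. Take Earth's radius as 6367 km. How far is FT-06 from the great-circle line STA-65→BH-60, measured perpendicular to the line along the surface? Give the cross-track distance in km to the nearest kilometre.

4591 km

δ₁₃ = central angle STA-65→FT-06 = 0.729958 rad  (haversine)
θ₁₃ = bearing STA-65→FT-06 = 175.176°,  θ₁₂ = bearing STA-65→BH-60 = 77.072°
dₓₜ = R·arcsin(sin δ₁₃ · sin(θ₁₃ − θ₁₂)) = 6367·arcsin(0.66684·sin(98.104°)) = 4590.971 km
|dₓₜ| = 4590.971 km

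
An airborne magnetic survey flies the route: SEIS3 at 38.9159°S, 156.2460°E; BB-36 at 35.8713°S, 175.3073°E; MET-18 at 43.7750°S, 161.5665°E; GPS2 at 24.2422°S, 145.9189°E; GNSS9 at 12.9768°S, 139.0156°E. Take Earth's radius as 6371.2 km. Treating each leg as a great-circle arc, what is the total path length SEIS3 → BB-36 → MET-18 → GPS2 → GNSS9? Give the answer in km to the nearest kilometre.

SEIS3→BB-36: c = 0.269071 rad, d = 1714.31 km
BB-36→MET-18: c = 0.229612 rad, d = 1462.90 km
MET-18→GPS2: c = 0.407664 rad, d = 2597.31 km
GPS2→GNSS9: c = 0.227243 rad, d = 1447.81 km
Total = 1714.31 + 1462.90 + 2597.31 + 1447.81 = 7222.33 km

7222 km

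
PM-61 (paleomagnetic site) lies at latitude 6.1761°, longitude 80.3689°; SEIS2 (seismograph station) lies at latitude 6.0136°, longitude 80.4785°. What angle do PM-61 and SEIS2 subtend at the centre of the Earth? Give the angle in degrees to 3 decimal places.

Δφ = -0.1625°,  Δλ = 0.1096°
a = sin²(Δφ/2) + cos φ₁ cos φ₂ sin²(Δλ/2) = 0.000003
c = 2·arcsin(√a) = 0.003415 rad = 0.1957°

0.196°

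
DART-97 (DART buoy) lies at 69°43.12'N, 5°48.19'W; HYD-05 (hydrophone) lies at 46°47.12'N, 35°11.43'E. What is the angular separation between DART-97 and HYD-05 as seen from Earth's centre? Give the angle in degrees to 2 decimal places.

30.37°

DART-97: φ = +69.71867°, λ = -5.80317°
HYD-05: φ = +46.78533°, λ = +35.19050°
Δφ = -22.9333°,  Δλ = 40.9937°
a = sin²(Δφ/2) + cos φ₁ cos φ₂ sin²(Δλ/2) = 0.068622
c = 2·arcsin(√a) = 0.530100 rad = 30.3725°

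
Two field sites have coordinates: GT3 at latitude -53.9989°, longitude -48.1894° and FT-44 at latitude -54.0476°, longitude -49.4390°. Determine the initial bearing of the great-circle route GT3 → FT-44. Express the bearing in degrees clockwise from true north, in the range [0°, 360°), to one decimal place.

265.7°

Δλ = -1.2496°
y = sin Δλ · cos φ₂ = -0.012804
x = cos φ₁ sin φ₂ − sin φ₁ cos φ₂ cos Δλ = -0.000963
θ = atan2(y, x) = -94.3010° → 265.6990° (mod 360°)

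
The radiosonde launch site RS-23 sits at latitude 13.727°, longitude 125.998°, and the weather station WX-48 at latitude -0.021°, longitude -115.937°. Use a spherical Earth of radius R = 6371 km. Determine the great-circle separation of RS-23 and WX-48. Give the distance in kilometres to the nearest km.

13032 km

Δφ = -13.7480°,  Δλ = 118.0650°
a = sin²(Δφ/2) + cos φ₁ cos φ₂ sin²(Δλ/2) = 0.728561
c = 2·arcsin(√a) = 2.045553 rad = 117.2015°
d = R·c = 6371 × 2.045553 = 13032.2 km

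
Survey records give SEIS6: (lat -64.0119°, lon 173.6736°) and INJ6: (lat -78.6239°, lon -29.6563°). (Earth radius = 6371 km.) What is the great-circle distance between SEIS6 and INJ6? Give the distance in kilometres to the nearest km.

Δφ = -14.6120°,  Δλ = 156.6701°
a = sin²(Δφ/2) + cos φ₁ cos φ₂ sin²(Δλ/2) = 0.099070
c = 2·arcsin(√a) = 0.640394 rad = 36.6919°
d = R·c = 6371 × 0.640394 = 4079.9 km

4080 km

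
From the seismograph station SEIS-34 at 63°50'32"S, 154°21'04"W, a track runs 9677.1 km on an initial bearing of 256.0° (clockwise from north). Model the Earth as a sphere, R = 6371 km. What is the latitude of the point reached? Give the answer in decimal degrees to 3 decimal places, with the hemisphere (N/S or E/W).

8.803°S

SEIS-34: φ = -63.84222°, λ = -154.35111°
δ = d/R = 9677.1/6371 = 1.518930 rad
φ₂ = arcsin(sin φ₁ cos δ + cos φ₁ sin δ cos θ)
   = arcsin(-0.89758·0.05184 + 0.44084·0.99866·-0.24192) = -8.80317°
λ₂ = λ₁ + atan2(sin θ sin δ cos φ₁, cos δ − sin φ₁ sin φ₂) = 104.32759°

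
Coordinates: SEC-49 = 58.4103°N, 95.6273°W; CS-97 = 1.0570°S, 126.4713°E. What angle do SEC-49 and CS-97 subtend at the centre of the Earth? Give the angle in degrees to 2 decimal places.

Δφ = -59.4673°,  Δλ = -137.9014°
a = sin²(Δφ/2) + cos φ₁ cos φ₂ sin²(Δλ/2) = 0.702164
c = 2·arcsin(√a) = 1.987040 rad = 113.8490°

113.85°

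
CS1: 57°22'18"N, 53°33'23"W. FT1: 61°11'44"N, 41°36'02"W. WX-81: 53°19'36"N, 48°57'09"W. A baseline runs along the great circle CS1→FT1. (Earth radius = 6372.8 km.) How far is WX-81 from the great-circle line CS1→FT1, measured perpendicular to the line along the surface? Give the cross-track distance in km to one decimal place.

535.2 km

CS1: φ = +57.37167°, λ = -53.55639°
FT1: φ = +61.19556°, λ = -41.60056°
WX-81: φ = +53.32667°, λ = -48.95250°
δ₁₃ = central angle CS1→WX-81 = 0.084050 rad  (haversine)
θ₁₃ = bearing CS1→WX-81 = 145.177°,  θ₁₂ = bearing CS1→FT1 = 52.898°
dₓₜ = R·arcsin(sin δ₁₃ · sin(θ₁₃ − θ₁₂)) = 6372.8·arcsin(0.08395·sin(92.279°)) = 535.207 km
|dₓₜ| = 535.207 km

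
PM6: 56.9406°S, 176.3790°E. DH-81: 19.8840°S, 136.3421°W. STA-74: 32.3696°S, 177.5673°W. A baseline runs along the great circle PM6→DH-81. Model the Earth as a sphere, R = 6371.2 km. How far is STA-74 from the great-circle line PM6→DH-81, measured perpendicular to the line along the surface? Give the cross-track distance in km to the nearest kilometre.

2125 km

δ₁₃ = central angle PM6→STA-74 = 0.434983 rad  (haversine)
θ₁₃ = bearing PM6→STA-74 = 12.203°,  θ₁₂ = bearing PM6→DH-81 = 63.188°
dₓₜ = R·arcsin(sin δ₁₃ · sin(θ₁₃ − θ₁₂)) = 6371.2·arcsin(0.42139·sin(-50.985°)) = -2125.225 km
|dₓₜ| = 2125.225 km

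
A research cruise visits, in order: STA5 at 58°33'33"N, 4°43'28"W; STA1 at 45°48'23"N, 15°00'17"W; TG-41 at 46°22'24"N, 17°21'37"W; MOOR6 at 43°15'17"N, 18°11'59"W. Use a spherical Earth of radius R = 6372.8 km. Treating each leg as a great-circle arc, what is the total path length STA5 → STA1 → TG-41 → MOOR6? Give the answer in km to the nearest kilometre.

2124 km

STA5: φ = +58.55917°, λ = -4.72444°
STA1: φ = +45.80639°, λ = -15.00472°
TG-41: φ = +46.37333°, λ = -17.36028°
MOOR6: φ = +43.25472°, λ = -18.19972°
STA5→STA1: c = 0.247637 rad, d = 1578.14 km
STA1→TG-41: c = 0.030179 rad, d = 192.33 km
TG-41→MOOR6: c = 0.055413 rad, d = 353.13 km
Total = 1578.14 + 192.33 + 353.13 = 2123.60 km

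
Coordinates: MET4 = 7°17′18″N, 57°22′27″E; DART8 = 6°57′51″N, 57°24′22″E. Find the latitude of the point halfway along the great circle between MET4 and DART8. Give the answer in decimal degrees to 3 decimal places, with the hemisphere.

MET4: φ = +7.28833°, λ = +57.37417°
DART8: φ = +6.96417°, λ = +57.40611°
Bx = cos φ₂ cos Δλ = 0.992622,  By = cos φ₂ sin Δλ = 0.000553
φₘ = atan2(sin φ₁ + sin φ₂, √((cos φ₁ + Bx)² + By²)) = 7.12625°
λₘ = λ₁ + atan2(By, cos φ₁ + Bx) = 57.39014°

7.126°N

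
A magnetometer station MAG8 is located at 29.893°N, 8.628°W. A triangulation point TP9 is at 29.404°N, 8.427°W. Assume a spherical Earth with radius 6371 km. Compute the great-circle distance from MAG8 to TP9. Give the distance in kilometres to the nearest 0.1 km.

57.7 km

Δφ = -0.4890°,  Δλ = 0.2010°
a = sin²(Δφ/2) + cos φ₁ cos φ₂ sin²(Δλ/2) = 0.000021
c = 2·arcsin(√a) = 0.009063 rad = 0.5193°
d = R·c = 6371 × 0.009063 = 57.7 km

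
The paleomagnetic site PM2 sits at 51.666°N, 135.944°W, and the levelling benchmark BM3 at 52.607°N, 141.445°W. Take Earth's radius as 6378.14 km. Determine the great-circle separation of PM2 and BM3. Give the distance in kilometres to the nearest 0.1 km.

Δφ = 0.9410°,  Δλ = -5.5010°
a = sin²(Δφ/2) + cos φ₁ cos φ₂ sin²(Δλ/2) = 0.000935
c = 2·arcsin(√a) = 0.061158 rad = 3.5041°
d = R·c = 6378.14 × 0.061158 = 390.1 km

390.1 km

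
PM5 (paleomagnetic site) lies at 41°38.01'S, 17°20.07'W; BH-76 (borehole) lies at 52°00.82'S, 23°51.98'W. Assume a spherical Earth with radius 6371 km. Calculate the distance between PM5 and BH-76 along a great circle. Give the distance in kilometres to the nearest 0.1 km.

PM5: φ = -41.63350°, λ = -17.33450°
BH-76: φ = -52.01367°, λ = -23.86633°
Δφ = -10.3802°,  Δλ = -6.5318°
a = sin²(Δφ/2) + cos φ₁ cos φ₂ sin²(Δλ/2) = 0.009676
c = 2·arcsin(√a) = 0.197053 rad = 11.2903°
d = R·c = 6371 × 0.197053 = 1255.4 km

1255.4 km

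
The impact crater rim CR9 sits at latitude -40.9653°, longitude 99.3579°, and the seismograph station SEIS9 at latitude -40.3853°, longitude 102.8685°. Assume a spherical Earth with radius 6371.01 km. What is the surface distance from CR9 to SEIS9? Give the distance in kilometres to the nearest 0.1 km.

Δφ = 0.5800°,  Δλ = 3.5106°
a = sin²(Δφ/2) + cos φ₁ cos φ₂ sin²(Δλ/2) = 0.000565
c = 2·arcsin(√a) = 0.047555 rad = 2.7247°
d = R·c = 6371.01 × 0.047555 = 303.0 km

303.0 km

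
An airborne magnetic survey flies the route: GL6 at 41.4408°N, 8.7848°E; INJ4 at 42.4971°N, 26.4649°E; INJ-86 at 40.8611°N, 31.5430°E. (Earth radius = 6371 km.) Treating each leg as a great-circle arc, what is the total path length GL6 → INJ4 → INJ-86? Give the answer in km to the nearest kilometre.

1923 km

GL6→INJ4: c = 0.229749 rad, d = 1463.73 km
INJ4→INJ-86: c = 0.072076 rad, d = 459.19 km
Total = 1463.73 + 459.19 = 1922.93 km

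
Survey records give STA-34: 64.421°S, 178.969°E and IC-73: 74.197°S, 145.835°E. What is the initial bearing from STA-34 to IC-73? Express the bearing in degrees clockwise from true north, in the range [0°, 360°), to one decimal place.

215.4°

Δλ = -33.1340°
y = sin Δλ · cos φ₂ = -0.148856
x = cos φ₁ sin φ₂ − sin φ₁ cos φ₂ cos Δλ = -0.209739
θ = atan2(y, x) = -144.6360° → 215.3640° (mod 360°)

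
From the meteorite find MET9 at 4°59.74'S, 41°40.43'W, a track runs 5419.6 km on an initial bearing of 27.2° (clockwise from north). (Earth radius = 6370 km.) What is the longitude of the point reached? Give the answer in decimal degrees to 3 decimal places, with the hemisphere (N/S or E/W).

MET9: φ = -4.99567°, λ = -41.67383°
δ = d/R = 5419.6/6370 = 0.850801 rad
φ₂ = arcsin(sin φ₁ cos δ + cos φ₁ sin δ cos θ)
   = arcsin(-0.08708·0.65938 + 0.99620·0.75181·0.88942) = 37.49640°
λ₂ = λ₁ + atan2(sin θ sin δ cos φ₁, cos δ − sin φ₁ sin φ₂) = -16.00680°

16.007°W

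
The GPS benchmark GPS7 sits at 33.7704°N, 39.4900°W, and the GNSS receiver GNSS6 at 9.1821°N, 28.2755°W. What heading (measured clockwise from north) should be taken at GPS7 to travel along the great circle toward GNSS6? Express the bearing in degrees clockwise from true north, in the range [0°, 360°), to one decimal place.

154.7°

Δλ = 11.2145°
y = sin Δλ · cos φ₂ = 0.191991
x = cos φ₁ sin φ₂ − sin φ₁ cos φ₂ cos Δλ = -0.405617
θ = atan2(y, x) = 154.6704° → 154.6704° (mod 360°)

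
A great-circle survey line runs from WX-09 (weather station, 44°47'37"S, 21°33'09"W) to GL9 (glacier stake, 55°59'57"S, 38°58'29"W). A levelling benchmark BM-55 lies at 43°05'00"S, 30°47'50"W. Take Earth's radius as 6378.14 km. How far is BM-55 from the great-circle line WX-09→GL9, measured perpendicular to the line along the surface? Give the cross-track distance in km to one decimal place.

WX-09: φ = -44.79361°, λ = -21.55250°
GL9: φ = -55.99917°, λ = -38.97472°
BM-55: φ = -43.08333°, λ = -30.79722°
δ₁₃ = central angle WX-09→BM-55 = 0.119885 rad  (haversine)
θ₁₃ = bearing WX-09→BM-55 = 281.167°,  θ₁₂ = bearing WX-09→GL9 = 218.248°
dₓₜ = R·arcsin(sin δ₁₃ · sin(θ₁₃ − θ₁₂)) = 6378.14·arcsin(0.11960·sin(62.919°)) = 680.470 km
|dₓₜ| = 680.470 km

680.5 km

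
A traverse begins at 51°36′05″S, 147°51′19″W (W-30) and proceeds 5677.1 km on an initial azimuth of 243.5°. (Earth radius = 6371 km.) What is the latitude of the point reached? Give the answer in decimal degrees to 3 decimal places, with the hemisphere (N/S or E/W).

W-30: φ = -51.60139°, λ = -147.85528°
δ = d/R = 5677.1/6371 = 0.891085 rad
φ₂ = arcsin(sin φ₁ cos δ + cos φ₁ sin δ cos θ)
   = arcsin(-0.78371·0.62857 + 0.62113·0.77775·-0.44620) = -45.08592°
λ₂ = λ₁ + atan2(sin θ sin δ cos φ₁, cos δ − sin φ₁ sin φ₂) = 131.80266°

45.086°S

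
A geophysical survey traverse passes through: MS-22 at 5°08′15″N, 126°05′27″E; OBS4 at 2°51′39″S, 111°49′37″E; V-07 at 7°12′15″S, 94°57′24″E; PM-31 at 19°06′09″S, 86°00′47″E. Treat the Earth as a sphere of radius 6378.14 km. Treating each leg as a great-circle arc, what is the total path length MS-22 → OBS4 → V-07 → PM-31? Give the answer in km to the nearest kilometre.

MS-22: φ = +5.13750°, λ = +126.09083°
OBS4: φ = -2.86083°, λ = +111.82694°
V-07: φ = -7.20417°, λ = +94.95667°
PM-31: φ = -19.10250°, λ = +86.01306°
MS-22→OBS4: c = 0.285200 rad, d = 1819.04 km
OBS4→V-07: c = 0.302867 rad, d = 1931.73 km
V-07→PM-31: c = 0.257157 rad, d = 1640.18 km
Total = 1819.04 + 1931.73 + 1640.18 = 5390.95 km

5391 km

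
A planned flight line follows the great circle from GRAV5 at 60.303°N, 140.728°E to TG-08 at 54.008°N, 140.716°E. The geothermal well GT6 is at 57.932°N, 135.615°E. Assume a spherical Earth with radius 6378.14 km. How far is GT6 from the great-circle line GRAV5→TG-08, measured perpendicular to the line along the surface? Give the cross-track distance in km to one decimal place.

301.6 km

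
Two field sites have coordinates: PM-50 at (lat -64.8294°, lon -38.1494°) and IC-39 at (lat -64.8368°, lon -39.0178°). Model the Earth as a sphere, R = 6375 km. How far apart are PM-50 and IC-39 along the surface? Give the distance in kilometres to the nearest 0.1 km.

41.1 km

Δφ = -0.0074°,  Δλ = -0.8684°
a = sin²(Δφ/2) + cos φ₁ cos φ₂ sin²(Δλ/2) = 0.000010
c = 2·arcsin(√a) = 0.006447 rad = 0.3694°
d = R·c = 6375 × 0.006447 = 41.1 km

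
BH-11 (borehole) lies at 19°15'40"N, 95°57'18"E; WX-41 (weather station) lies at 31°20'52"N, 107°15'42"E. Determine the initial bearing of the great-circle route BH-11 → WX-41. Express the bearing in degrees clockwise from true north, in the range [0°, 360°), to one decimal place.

BH-11: φ = +19.26111°, λ = +95.95500°
WX-41: φ = +31.34778°, λ = +107.26167°
Δλ = 11.3067°
y = sin Δλ · cos φ₂ = 0.167440
x = cos φ₁ sin φ₂ − sin φ₁ cos φ₂ cos Δλ = 0.214859
θ = atan2(y, x) = 37.9295° → 37.9295° (mod 360°)

37.9°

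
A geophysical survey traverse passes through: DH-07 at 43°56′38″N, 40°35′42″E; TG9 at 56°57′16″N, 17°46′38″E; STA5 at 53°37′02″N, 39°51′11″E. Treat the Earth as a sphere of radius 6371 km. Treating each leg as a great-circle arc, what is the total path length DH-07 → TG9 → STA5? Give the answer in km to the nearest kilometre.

DH-07: φ = +43.94389°, λ = +40.59500°
TG9: φ = +56.95444°, λ = +17.77722°
STA5: φ = +53.61722°, λ = +39.85306°
DH-07→TG9: c = 0.337449 rad, d = 2149.89 km
TG9→STA5: c = 0.225912 rad, d = 1439.28 km
Total = 2149.89 + 1439.28 = 3589.17 km

3589 km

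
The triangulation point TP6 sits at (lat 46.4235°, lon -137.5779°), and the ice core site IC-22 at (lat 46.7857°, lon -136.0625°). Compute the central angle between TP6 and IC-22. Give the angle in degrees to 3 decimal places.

Δφ = 0.3622°,  Δλ = 1.5154°
a = sin²(Δφ/2) + cos φ₁ cos φ₂ sin²(Δλ/2) = 0.000093
c = 2·arcsin(√a) = 0.019239 rad = 1.1023°

1.102°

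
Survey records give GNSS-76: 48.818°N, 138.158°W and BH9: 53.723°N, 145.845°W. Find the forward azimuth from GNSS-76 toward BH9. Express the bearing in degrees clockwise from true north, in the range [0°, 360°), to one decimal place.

318.5°

Δλ = -7.6870°
y = sin Δλ · cos φ₂ = -0.079145
x = cos φ₁ sin φ₂ − sin φ₁ cos φ₂ cos Δλ = 0.089506
θ = atan2(y, x) = -41.4846° → 318.5154° (mod 360°)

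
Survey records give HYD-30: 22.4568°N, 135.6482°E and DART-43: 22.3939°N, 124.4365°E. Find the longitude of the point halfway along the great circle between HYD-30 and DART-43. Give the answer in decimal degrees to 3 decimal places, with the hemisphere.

130.041°E

Bx = cos φ₂ cos Δλ = 0.906941,  By = cos φ₂ sin Δλ = -0.179772
φₘ = atan2(sin φ₁ + sin φ₂, √((cos φ₁ + Bx)² + By²)) = 22.52237°
λₘ = λ₁ + atan2(By, cos φ₁ + Bx) = 130.04108°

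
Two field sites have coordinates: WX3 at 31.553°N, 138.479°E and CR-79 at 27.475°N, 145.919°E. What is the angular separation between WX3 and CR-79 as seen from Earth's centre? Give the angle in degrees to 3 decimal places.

Δφ = -4.0780°,  Δλ = 7.4400°
a = sin²(Δφ/2) + cos φ₁ cos φ₂ sin²(Δλ/2) = 0.004448
c = 2·arcsin(√a) = 0.133493 rad = 7.6486°

7.649°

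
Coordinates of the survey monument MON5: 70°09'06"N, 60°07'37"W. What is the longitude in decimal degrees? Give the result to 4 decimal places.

60.1269°W

60° + 7′/60 + 37″/3600 = 60 + 0.11667 + 0.01028 = 60.1269°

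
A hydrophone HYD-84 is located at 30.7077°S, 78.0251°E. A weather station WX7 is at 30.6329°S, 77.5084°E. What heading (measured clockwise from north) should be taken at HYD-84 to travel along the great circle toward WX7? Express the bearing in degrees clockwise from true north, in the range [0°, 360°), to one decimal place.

279.4°

Δλ = -0.5167°
y = sin Δλ · cos φ₂ = -0.007760
x = cos φ₁ sin φ₂ − sin φ₁ cos φ₂ cos Δλ = 0.001288
θ = atan2(y, x) = -80.5780° → 279.4220° (mod 360°)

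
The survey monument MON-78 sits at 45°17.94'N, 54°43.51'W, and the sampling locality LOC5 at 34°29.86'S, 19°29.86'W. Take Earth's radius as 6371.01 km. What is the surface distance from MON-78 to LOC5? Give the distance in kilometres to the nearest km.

MON-78: φ = +45.29900°, λ = -54.72517°
LOC5: φ = -34.49767°, λ = -19.49767°
Δφ = -79.7967°,  Δλ = 35.2275°
a = sin²(Δφ/2) + cos φ₁ cos φ₂ sin²(Δλ/2) = 0.464511
c = 2·arcsin(√a) = 1.499758 rad = 85.9298°
d = R·c = 6371.01 × 1.499758 = 9555.0 km

9555 km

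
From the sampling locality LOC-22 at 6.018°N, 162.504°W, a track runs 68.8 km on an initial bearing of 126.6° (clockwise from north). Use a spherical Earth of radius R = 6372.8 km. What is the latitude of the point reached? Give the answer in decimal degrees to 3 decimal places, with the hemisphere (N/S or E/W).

δ = d/R = 68.8/6372.8 = 0.010796 rad
φ₂ = arcsin(sin φ₁ cos δ + cos φ₁ sin δ cos θ)
   = arcsin(0.10484·0.99994 + 0.99449·0.01080·-0.59622) = 5.64898°
λ₂ = λ₁ + atan2(sin θ sin δ cos φ₁, cos δ − sin φ₁ sin φ₂) = -162.00499°

5.649°N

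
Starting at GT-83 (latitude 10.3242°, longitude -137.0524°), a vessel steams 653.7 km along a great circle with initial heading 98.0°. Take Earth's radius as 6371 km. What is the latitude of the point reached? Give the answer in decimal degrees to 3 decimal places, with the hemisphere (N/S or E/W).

9.454°N

δ = d/R = 653.7/6371 = 0.102606 rad
φ₂ = arcsin(sin φ₁ cos δ + cos φ₁ sin δ cos θ)
   = arcsin(0.17922·0.99474 + 0.98381·0.10243·-0.13917) = 9.45373°
λ₂ = λ₁ + atan2(sin θ sin δ cos φ₁, cos δ − sin φ₁ sin φ₂) = -131.15051°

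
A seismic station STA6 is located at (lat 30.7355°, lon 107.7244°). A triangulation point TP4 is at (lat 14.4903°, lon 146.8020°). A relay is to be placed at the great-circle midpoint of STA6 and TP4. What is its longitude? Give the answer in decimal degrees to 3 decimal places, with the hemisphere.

128.472°E

Bx = cos φ₂ cos Δλ = 0.751599,  By = cos φ₂ sin Δλ = 0.610320
φₘ = atan2(sin φ₁ + sin φ₂, √((cos φ₁ + Bx)² + By²)) = 23.83952°
λₘ = λ₁ + atan2(By, cos φ₁ + Bx) = 128.47178°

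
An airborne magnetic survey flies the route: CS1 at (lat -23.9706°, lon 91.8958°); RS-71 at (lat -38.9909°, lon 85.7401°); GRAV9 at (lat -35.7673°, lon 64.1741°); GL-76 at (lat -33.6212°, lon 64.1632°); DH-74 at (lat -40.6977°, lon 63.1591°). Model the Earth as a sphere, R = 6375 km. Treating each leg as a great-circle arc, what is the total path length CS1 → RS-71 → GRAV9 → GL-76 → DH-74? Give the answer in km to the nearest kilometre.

CS1→RS-71: c = 0.277515 rad, d = 1769.16 km
RS-71→GRAV9: c = 0.303593 rad, d = 1935.41 km
GRAV9→GL-76: c = 0.037457 rad, d = 238.79 km
GL-76→DH-74: c = 0.124293 rad, d = 792.37 km
Total = 1769.16 + 1935.41 + 238.79 + 792.37 = 4735.72 km

4736 km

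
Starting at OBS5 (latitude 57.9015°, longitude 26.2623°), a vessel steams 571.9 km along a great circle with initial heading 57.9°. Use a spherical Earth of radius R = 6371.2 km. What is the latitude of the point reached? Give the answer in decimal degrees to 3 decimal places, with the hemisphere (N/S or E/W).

60.347°N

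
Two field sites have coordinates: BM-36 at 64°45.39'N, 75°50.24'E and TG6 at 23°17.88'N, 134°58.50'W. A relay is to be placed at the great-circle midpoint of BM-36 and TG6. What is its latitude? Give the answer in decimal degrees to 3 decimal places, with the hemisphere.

65.450°N

BM-36: φ = +64.75650°, λ = +75.83733°
TG6: φ = +23.29800°, λ = -134.97500°
Bx = cos φ₂ cos Δλ = -0.788819,  By = cos φ₂ sin Δλ = 0.470461
φₘ = atan2(sin φ₁ + sin φ₂, √((cos φ₁ + Bx)² + By²)) = 65.44976°
λₘ = λ₁ + atan2(By, cos φ₁ + Bx) = -156.55888°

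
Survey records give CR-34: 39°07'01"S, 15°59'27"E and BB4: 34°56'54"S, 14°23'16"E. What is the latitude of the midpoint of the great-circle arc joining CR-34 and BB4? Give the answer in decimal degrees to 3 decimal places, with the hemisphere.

CR-34: φ = -39.11694°, λ = +15.99083°
BB4: φ = -34.94833°, λ = +14.38778°
Bx = cos φ₂ cos Δλ = 0.819348,  By = cos φ₂ sin Δλ = -0.022930
φₘ = atan2(sin φ₁ + sin φ₂, √((cos φ₁ + Bx)² + By²)) = -37.03533°
λₘ = λ₁ + atan2(By, cos φ₁ + Bx) = 15.16730°

37.035°S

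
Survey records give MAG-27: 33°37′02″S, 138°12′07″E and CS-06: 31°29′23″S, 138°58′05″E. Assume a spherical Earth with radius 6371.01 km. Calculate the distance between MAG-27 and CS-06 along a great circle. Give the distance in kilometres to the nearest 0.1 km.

MAG-27: φ = -33.61722°, λ = +138.20194°
CS-06: φ = -31.48972°, λ = +138.96806°
Δφ = 2.1275°,  Δλ = 0.7661°
a = sin²(Δφ/2) + cos φ₁ cos φ₂ sin²(Δλ/2) = 0.000376
c = 2·arcsin(√a) = 0.038804 rad = 2.2233°
d = R·c = 6371.01 × 0.038804 = 247.2 km

247.2 km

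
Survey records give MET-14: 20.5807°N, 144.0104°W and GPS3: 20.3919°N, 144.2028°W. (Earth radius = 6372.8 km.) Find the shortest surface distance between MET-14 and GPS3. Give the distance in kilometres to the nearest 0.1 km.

29.0 km

Δφ = -0.1888°,  Δλ = -0.1924°
a = sin²(Δφ/2) + cos φ₁ cos φ₂ sin²(Δλ/2) = 0.000005
c = 2·arcsin(√a) = 0.004556 rad = 0.2610°
d = R·c = 6372.8 × 0.004556 = 29.0 km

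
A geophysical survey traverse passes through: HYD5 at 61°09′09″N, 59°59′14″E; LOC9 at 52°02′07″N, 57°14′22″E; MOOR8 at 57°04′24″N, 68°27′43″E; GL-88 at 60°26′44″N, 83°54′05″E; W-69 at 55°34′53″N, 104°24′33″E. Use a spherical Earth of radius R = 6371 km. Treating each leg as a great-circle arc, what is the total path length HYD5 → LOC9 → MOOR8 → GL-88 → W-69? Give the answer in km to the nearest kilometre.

HYD5: φ = +61.15250°, λ = +59.98722°
LOC9: φ = +52.03528°, λ = +57.23944°
MOOR8: φ = +57.07333°, λ = +68.46194°
GL-88: φ = +60.44556°, λ = +83.90139°
W-69: φ = +55.58139°, λ = +104.40917°
HYD5→LOC9: c = 0.161265 rad, d = 1027.42 km
LOC9→MOOR8: c = 0.143352 rad, d = 913.30 km
MOOR8→GL-88: c = 0.151188 rad, d = 963.22 km
GL-88→W-69: c = 0.206623 rad, d = 1316.39 km
Total = 1027.42 + 913.30 + 963.22 + 1316.39 = 4220.33 km

4220 km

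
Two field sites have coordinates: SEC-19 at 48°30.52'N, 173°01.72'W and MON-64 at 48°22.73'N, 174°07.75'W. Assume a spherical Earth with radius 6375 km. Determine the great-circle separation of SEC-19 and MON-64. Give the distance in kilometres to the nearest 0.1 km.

82.5 km

SEC-19: φ = +48.50867°, λ = -173.02867°
MON-64: φ = +48.37883°, λ = -174.12917°
Δφ = -0.1298°,  Δλ = -1.1005°
a = sin²(Δφ/2) + cos φ₁ cos φ₂ sin²(Δλ/2) = 0.000042
c = 2·arcsin(√a) = 0.012941 rad = 0.7415°
d = R·c = 6375 × 0.012941 = 82.5 km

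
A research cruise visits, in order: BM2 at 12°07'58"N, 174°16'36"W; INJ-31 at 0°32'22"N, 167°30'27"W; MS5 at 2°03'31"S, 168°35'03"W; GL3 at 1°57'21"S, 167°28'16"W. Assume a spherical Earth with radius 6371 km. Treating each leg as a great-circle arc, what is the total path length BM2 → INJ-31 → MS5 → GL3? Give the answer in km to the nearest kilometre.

1927 km

BM2: φ = +12.13278°, λ = -174.27667°
INJ-31: φ = +0.53944°, λ = -167.50750°
MS5: φ = -2.05861°, λ = -168.58417°
GL3: φ = -1.95583°, λ = -167.47111°
BM2→INJ-31: c = 0.233840 rad, d = 1489.80 km
INJ-31→MS5: c = 0.049083 rad, d = 312.71 km
MS5→GL3: c = 0.019497 rad, d = 124.22 km
Total = 1489.80 + 312.71 + 124.22 = 1926.72 km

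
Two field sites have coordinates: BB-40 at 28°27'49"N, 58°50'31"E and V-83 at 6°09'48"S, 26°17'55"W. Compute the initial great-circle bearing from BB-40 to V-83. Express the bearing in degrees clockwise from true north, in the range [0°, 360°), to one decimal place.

262.3°

BB-40: φ = +28.46361°, λ = +58.84194°
V-83: φ = -6.16333°, λ = -26.29861°
Δλ = -85.1406°
y = sin Δλ · cos φ₂ = -0.990646
x = cos φ₁ sin φ₂ − sin φ₁ cos φ₂ cos Δλ = -0.134525
θ = atan2(y, x) = -97.7332° → 262.2668° (mod 360°)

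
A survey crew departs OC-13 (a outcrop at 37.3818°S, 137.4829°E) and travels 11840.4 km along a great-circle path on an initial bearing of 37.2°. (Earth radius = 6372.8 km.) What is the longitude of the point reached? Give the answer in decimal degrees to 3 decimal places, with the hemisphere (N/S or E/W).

δ = d/R = 11840.4/6372.8 = 1.857959 rad
φ₂ = arcsin(sin φ₁ cos δ + cos φ₁ sin δ cos θ)
   = arcsin(-0.60712·-0.28323 + 0.79461·0.95905·0.79653) = 51.16618°
λ₂ = λ₁ + atan2(sin θ sin δ cos φ₁, cos δ − sin φ₁ sin φ₂) = -154.89495°

154.895°W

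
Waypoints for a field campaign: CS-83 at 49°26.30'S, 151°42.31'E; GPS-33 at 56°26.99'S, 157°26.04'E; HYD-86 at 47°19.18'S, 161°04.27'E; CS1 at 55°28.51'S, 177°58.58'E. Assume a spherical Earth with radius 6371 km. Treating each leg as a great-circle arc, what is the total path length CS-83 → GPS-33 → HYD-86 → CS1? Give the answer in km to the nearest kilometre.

3389 km

CS-83: φ = -49.43833°, λ = +151.70517°
GPS-33: φ = -56.44983°, λ = +157.43400°
HYD-86: φ = -47.31967°, λ = +161.07117°
CS1: φ = -55.47517°, λ = +177.97633°
CS-83→GPS-33: c = 0.136291 rad, d = 868.31 km
GPS-33→HYD-86: c = 0.164039 rad, d = 1045.09 km
HYD-86→CS1: c = 0.231672 rad, d = 1475.98 km
Total = 868.31 + 1045.09 + 1475.98 = 3389.39 km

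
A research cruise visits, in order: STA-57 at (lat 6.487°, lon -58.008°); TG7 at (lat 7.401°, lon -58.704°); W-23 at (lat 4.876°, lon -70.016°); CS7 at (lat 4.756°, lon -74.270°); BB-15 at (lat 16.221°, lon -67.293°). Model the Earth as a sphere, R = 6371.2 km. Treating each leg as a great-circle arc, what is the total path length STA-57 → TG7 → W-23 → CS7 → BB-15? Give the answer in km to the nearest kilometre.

STA-57→TG7: c = 0.019997 rad, d = 127.40 km
TG7→W-23: c = 0.201166 rad, d = 1281.67 km
W-23→CS7: c = 0.074014 rad, d = 471.56 km
CS7→BB-15: c = 0.233076 rad, d = 1484.97 km
Total = 127.40 + 1281.67 + 471.56 + 1484.97 = 3365.60 km

3366 km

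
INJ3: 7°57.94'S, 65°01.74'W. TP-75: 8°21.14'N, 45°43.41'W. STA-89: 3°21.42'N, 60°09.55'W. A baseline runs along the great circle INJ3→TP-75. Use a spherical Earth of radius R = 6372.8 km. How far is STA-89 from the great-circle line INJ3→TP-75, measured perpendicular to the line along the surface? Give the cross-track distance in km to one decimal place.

612.5 km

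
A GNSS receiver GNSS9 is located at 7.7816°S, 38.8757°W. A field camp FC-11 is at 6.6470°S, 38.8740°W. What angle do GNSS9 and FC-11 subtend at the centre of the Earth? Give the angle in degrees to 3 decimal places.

Δφ = 1.1346°,  Δλ = 0.0017°
a = sin²(Δφ/2) + cos φ₁ cos φ₂ sin²(Δλ/2) = 0.000098
c = 2·arcsin(√a) = 0.019803 rad = 1.1346°

1.135°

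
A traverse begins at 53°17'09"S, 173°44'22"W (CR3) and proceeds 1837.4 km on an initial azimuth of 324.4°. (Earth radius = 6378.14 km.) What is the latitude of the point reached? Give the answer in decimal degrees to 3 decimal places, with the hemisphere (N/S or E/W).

CR3: φ = -53.28583°, λ = -173.73944°
δ = d/R = 1837.4/6378.14 = 0.288078 rad
φ₂ = arcsin(sin φ₁ cos δ + cos φ₁ sin δ cos θ)
   = arcsin(-0.80163·0.95879 + 0.59782·0.28411·0.81310) = -39.08637°
λ₂ = λ₁ + atan2(sin θ sin δ cos φ₁, cos δ − sin φ₁ sin φ₂) = 173.95804°

39.086°S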